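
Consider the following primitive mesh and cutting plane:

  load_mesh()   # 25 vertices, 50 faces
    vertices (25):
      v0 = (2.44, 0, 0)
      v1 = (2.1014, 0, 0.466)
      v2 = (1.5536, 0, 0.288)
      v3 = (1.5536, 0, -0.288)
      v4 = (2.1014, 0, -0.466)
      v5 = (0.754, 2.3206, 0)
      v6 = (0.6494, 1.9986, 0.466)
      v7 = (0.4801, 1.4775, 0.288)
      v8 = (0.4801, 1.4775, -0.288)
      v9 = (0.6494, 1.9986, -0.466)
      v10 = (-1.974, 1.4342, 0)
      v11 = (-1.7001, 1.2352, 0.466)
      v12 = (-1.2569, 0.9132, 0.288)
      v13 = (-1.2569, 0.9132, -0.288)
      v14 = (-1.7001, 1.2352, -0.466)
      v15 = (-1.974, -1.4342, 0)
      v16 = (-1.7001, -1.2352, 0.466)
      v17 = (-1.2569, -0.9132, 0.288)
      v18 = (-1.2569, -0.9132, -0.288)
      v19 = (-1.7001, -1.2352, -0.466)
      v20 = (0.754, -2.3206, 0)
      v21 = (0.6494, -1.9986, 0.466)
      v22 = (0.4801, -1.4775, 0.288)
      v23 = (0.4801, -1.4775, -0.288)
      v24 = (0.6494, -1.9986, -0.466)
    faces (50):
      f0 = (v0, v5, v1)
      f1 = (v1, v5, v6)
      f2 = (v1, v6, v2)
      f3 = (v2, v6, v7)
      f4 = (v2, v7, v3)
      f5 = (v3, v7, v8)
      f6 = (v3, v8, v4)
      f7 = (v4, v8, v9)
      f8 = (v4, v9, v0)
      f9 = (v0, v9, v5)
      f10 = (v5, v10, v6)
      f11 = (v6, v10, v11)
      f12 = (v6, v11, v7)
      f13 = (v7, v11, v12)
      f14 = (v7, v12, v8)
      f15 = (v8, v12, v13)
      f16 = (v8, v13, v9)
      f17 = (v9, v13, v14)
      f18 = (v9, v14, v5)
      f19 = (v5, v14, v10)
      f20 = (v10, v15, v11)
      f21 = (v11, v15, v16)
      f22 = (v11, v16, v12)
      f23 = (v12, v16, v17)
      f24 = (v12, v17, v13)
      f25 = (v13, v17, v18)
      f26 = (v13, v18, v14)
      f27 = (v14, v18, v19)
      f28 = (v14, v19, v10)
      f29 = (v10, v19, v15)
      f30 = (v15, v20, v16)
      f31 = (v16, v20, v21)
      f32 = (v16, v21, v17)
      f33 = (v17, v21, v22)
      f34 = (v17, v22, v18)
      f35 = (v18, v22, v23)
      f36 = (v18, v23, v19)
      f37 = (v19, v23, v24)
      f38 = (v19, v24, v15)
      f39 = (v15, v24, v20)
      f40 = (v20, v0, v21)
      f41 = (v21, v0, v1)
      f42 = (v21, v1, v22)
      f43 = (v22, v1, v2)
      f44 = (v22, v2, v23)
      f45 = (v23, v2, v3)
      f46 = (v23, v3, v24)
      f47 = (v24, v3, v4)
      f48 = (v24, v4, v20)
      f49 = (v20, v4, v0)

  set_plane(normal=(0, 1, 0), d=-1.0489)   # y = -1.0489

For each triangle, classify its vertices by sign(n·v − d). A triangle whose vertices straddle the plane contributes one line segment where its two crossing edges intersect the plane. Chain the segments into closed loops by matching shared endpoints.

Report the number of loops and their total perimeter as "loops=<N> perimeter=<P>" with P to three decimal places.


loops=2 perimeter=6.308

Straddling triangles (22 of 50):
  (v10,v15,v11) [+-+] → (-1.974, -1.0489, 0)–(-1.93447, -1.0489, 0.0672622)  len=0.0780
  (v11,v15,v16) [+--] → (-1.93447, -1.0489, 0.0672622)–(-1.7001, -1.0489, 0.466)  len=0.4625
  (v11,v16,v12) [+-+] → (-1.7001, -1.0489, 0.466)–(-1.66167, -1.0489, 0.450565)  len=0.0414
  (v12,v16,v17) [+-+] → (-1.66167, -1.0489, 0.450565)–(-1.44368, -1.0489, 0.363014)  len=0.2349
  (v14,v18,v19) [++-] → (-1.44368, -1.0489, -0.363014)–(-1.7001, -1.0489, -0.466)  len=0.2763
  (v14,v19,v10) [+-+] → (-1.7001, -1.0489, -0.466)–(-1.71922, -1.0489, -0.433477)  len=0.0377
  (v10,v19,v15) [+--] → (-1.71922, -1.0489, -0.433477)–(-1.974, -1.0489, 0)  len=0.5028
  (v16,v21,v17) [--+] → (-1.01857, -1.0489, 0.310254)–(-1.44368, -1.0489, 0.363014)  len=0.4284
  (v17,v21,v22) [+--] → (-1.01857, -1.0489, 0.310254)–(-0.839195, -1.0489, 0.288)  len=0.1807
  (v17,v22,v18) [+-+] → (-0.839195, -1.0489, 0.288)–(-0.839195, -1.0489, -0.149486)  len=0.4375
  (v18,v22,v23) [+--] → (-0.839195, -1.0489, -0.149486)–(-0.839195, -1.0489, -0.288)  len=0.1385
  (v18,v23,v19) [+--] → (-0.839195, -1.0489, -0.288)–(-1.44368, -1.0489, -0.363014)  len=0.6091
  (v20,v0,v21) [-+-] → (1.67794, -1.0489, 0)–(1.50026, -1.0489, 0.244565)  len=0.3023
  (v21,v0,v1) [-++] → (1.50026, -1.0489, 0.244565)–(1.33937, -1.0489, 0.466)  len=0.2737
  (v21,v1,v22) [-+-] → (1.33937, -1.0489, 0.466)–(0.950414, -1.0489, 0.339635)  len=0.4090
  (v22,v1,v2) [-++] → (0.950414, -1.0489, 0.339635)–(0.791506, -1.0489, 0.288)  len=0.1671
  (v22,v2,v23) [-+-] → (0.791506, -1.0489, 0.288)–(0.791506, -1.0489, -0.120911)  len=0.4089
  (v23,v2,v3) [-++] → (0.791506, -1.0489, -0.120911)–(0.791506, -1.0489, -0.288)  len=0.1671
  (v23,v3,v24) [-+-] → (0.791506, -1.0489, -0.288)–(1.07906, -1.0489, -0.381417)  len=0.3023
  (v24,v3,v4) [-++] → (1.07906, -1.0489, -0.381417)–(1.33937, -1.0489, -0.466)  len=0.2737
  (v24,v4,v20) [-+-] → (1.33937, -1.0489, -0.466)–(1.49238, -1.0489, -0.25537)  len=0.2603
  (v20,v4,v0) [-++] → (1.49238, -1.0489, -0.25537)–(1.67794, -1.0489, 0)  len=0.3157

Chained into 2 loop(s):
  loop 1: 12 segments, perimeter = 3.4280
  loop 2: 10 segments, perimeter = 2.8801
Total perimeter = 6.308


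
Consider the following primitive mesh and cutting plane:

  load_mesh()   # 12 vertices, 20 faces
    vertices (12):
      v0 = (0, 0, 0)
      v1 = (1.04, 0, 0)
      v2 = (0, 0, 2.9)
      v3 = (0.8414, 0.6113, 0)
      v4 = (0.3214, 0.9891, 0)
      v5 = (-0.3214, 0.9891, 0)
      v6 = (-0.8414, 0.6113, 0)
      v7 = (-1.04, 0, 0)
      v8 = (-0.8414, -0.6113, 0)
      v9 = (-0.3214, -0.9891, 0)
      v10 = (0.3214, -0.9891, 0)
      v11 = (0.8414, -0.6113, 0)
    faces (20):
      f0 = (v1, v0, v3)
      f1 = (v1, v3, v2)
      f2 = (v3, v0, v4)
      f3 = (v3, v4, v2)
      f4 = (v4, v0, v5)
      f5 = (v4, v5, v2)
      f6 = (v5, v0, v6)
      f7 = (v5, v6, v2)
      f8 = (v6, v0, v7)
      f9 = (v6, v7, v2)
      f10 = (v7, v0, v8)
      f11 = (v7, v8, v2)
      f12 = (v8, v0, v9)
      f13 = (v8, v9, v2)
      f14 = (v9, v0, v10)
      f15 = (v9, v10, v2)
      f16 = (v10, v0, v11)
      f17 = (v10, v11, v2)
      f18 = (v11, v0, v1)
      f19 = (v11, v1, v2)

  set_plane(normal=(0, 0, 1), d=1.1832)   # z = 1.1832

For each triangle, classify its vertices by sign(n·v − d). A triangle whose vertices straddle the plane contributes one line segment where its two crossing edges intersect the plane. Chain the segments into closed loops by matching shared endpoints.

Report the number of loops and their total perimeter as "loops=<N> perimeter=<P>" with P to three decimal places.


Straddling triangles (10 of 20):
  (v1,v3,v2) [--+] → (0.498109, 0.36189, 1.1832)–(0.61568, 0, 1.1832)  len=0.3805
  (v3,v4,v2) [--+] → (0.190269, 0.585547, 1.1832)–(0.498109, 0.36189, 1.1832)  len=0.3805
  (v4,v5,v2) [--+] → (-0.190269, 0.585547, 1.1832)–(0.190269, 0.585547, 1.1832)  len=0.3805
  (v5,v6,v2) [--+] → (-0.498109, 0.36189, 1.1832)–(-0.190269, 0.585547, 1.1832)  len=0.3805
  (v6,v7,v2) [--+] → (-0.61568, 0, 1.1832)–(-0.498109, 0.36189, 1.1832)  len=0.3805
  (v7,v8,v2) [--+] → (-0.498109, -0.36189, 1.1832)–(-0.61568, 0, 1.1832)  len=0.3805
  (v8,v9,v2) [--+] → (-0.190269, -0.585547, 1.1832)–(-0.498109, -0.36189, 1.1832)  len=0.3805
  (v9,v10,v2) [--+] → (0.190269, -0.585547, 1.1832)–(-0.190269, -0.585547, 1.1832)  len=0.3805
  (v10,v11,v2) [--+] → (0.498109, -0.36189, 1.1832)–(0.190269, -0.585547, 1.1832)  len=0.3805
  (v11,v1,v2) [--+] → (0.61568, 0, 1.1832)–(0.498109, -0.36189, 1.1832)  len=0.3805

Chained into 1 loop(s):
  loop 1: 10 segments, perimeter = 3.8052
Total perimeter = 3.805

loops=1 perimeter=3.805


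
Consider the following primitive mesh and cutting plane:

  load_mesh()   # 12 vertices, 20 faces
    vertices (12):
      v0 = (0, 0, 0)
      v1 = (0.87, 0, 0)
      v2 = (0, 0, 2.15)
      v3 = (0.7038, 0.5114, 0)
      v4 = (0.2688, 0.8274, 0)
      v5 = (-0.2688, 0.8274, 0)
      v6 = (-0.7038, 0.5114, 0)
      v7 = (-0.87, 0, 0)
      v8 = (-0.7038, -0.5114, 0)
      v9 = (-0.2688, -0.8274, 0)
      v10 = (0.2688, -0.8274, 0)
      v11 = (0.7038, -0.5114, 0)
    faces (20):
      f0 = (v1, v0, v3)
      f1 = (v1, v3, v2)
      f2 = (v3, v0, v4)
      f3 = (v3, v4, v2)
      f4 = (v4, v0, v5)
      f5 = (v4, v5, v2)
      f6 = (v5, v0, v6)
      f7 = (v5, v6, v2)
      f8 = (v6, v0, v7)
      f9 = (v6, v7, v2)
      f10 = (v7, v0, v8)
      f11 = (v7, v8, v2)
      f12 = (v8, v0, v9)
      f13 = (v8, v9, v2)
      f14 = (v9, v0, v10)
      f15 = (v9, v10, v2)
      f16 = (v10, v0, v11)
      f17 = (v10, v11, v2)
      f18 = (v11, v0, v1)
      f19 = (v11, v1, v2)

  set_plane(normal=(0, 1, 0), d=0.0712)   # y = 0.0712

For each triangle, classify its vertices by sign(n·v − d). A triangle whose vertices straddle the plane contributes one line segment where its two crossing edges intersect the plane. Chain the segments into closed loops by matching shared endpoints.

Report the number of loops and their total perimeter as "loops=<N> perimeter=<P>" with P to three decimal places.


Straddling triangles (10 of 20):
  (v1,v0,v3) [--+] → (0.097987, 0.0712, 0)–(0.846861, 0.0712, 0)  len=0.7489
  (v1,v3,v2) [-+-] → (0.846861, 0.0712, 0)–(0.097987, 0.0712, 1.85066)  len=1.9964
  (v3,v0,v4) [+-+] → (0.097987, 0.0712, 0)–(0.023131, 0.0712, 0)  len=0.0749
  (v3,v4,v2) [++-] → (0.023131, 0.0712, 1.96499)–(0.097987, 0.0712, 1.85066)  len=0.1366
  (v4,v0,v5) [+-+] → (0.023131, 0.0712, 0)–(-0.023131, 0.0712, 0)  len=0.0463
  (v4,v5,v2) [++-] → (-0.023131, 0.0712, 1.96499)–(0.023131, 0.0712, 1.96499)  len=0.0463
  (v5,v0,v6) [+-+] → (-0.023131, 0.0712, 0)–(-0.097987, 0.0712, 0)  len=0.0749
  (v5,v6,v2) [++-] → (-0.097987, 0.0712, 1.85066)–(-0.023131, 0.0712, 1.96499)  len=0.1366
  (v6,v0,v7) [+--] → (-0.097987, 0.0712, 0)–(-0.846861, 0.0712, 0)  len=0.7489
  (v6,v7,v2) [+--] → (-0.846861, 0.0712, 0)–(-0.097987, 0.0712, 1.85066)  len=1.9964

Chained into 1 loop(s):
  loop 1: 10 segments, perimeter = 6.0062
Total perimeter = 6.006

loops=1 perimeter=6.006


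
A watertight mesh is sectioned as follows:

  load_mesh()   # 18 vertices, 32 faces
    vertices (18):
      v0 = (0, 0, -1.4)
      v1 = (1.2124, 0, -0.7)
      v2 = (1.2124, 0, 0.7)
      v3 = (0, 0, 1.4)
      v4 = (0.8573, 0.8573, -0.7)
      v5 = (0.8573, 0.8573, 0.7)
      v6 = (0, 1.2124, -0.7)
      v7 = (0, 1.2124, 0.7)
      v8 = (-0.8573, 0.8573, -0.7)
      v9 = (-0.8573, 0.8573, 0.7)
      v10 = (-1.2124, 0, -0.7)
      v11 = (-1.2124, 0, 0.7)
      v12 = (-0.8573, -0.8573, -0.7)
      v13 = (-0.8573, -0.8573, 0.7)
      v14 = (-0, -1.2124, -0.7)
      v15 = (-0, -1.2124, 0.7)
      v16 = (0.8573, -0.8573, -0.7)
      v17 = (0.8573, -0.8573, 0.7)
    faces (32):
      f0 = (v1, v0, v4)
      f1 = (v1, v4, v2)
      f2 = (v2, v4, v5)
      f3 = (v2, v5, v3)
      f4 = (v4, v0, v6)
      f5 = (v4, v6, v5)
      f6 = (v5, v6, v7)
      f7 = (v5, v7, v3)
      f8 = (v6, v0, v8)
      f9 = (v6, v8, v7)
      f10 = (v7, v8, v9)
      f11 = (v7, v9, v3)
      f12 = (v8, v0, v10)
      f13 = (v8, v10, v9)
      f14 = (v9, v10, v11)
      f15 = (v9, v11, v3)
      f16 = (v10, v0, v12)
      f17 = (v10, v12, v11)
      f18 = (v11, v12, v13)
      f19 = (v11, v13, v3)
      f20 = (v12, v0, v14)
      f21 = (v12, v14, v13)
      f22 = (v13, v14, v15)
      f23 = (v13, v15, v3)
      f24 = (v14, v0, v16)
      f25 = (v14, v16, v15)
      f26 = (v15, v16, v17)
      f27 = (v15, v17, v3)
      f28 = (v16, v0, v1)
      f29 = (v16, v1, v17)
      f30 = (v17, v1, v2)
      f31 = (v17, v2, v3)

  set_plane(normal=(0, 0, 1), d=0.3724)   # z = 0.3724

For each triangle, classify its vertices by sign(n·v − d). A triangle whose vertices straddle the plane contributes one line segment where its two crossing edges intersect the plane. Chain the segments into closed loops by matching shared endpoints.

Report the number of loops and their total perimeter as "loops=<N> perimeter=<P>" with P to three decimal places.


loops=1 perimeter=7.423

Straddling triangles (16 of 32):
  (v1,v4,v2) [--+] → (1.12931, 0.200608, 0.3724)–(1.2124, 0, 0.3724)  len=0.2171
  (v2,v4,v5) [+-+] → (1.12931, 0.200608, 0.3724)–(0.8573, 0.8573, 0.3724)  len=0.7108
  (v4,v6,v5) [--+] → (0.656692, 0.940393, 0.3724)–(0.8573, 0.8573, 0.3724)  len=0.2171
  (v5,v6,v7) [+-+] → (0.656692, 0.940393, 0.3724)–(0, 1.2124, 0.3724)  len=0.7108
  (v6,v8,v7) [--+] → (-0.200608, 1.12931, 0.3724)–(0, 1.2124, 0.3724)  len=0.2171
  (v7,v8,v9) [+-+] → (-0.200608, 1.12931, 0.3724)–(-0.8573, 0.8573, 0.3724)  len=0.7108
  (v8,v10,v9) [--+] → (-0.940393, 0.656692, 0.3724)–(-0.8573, 0.8573, 0.3724)  len=0.2171
  (v9,v10,v11) [+-+] → (-0.940393, 0.656692, 0.3724)–(-1.2124, 0, 0.3724)  len=0.7108
  (v10,v12,v11) [--+] → (-1.12931, -0.200608, 0.3724)–(-1.2124, 0, 0.3724)  len=0.2171
  (v11,v12,v13) [+-+] → (-1.12931, -0.200608, 0.3724)–(-0.8573, -0.8573, 0.3724)  len=0.7108
  (v12,v14,v13) [--+] → (-0.656692, -0.940393, 0.3724)–(-0.8573, -0.8573, 0.3724)  len=0.2171
  (v13,v14,v15) [+-+] → (-0.656692, -0.940393, 0.3724)–(0, -1.2124, 0.3724)  len=0.7108
  (v14,v16,v15) [--+] → (0.200608, -1.12931, 0.3724)–(0, -1.2124, 0.3724)  len=0.2171
  (v15,v16,v17) [+-+] → (0.200608, -1.12931, 0.3724)–(0.8573, -0.8573, 0.3724)  len=0.7108
  (v16,v1,v17) [--+] → (0.940393, -0.656692, 0.3724)–(0.8573, -0.8573, 0.3724)  len=0.2171
  (v17,v1,v2) [+-+] → (0.940393, -0.656692, 0.3724)–(1.2124, 0, 0.3724)  len=0.7108

Chained into 1 loop(s):
  loop 1: 16 segments, perimeter = 7.4235
Total perimeter = 7.423


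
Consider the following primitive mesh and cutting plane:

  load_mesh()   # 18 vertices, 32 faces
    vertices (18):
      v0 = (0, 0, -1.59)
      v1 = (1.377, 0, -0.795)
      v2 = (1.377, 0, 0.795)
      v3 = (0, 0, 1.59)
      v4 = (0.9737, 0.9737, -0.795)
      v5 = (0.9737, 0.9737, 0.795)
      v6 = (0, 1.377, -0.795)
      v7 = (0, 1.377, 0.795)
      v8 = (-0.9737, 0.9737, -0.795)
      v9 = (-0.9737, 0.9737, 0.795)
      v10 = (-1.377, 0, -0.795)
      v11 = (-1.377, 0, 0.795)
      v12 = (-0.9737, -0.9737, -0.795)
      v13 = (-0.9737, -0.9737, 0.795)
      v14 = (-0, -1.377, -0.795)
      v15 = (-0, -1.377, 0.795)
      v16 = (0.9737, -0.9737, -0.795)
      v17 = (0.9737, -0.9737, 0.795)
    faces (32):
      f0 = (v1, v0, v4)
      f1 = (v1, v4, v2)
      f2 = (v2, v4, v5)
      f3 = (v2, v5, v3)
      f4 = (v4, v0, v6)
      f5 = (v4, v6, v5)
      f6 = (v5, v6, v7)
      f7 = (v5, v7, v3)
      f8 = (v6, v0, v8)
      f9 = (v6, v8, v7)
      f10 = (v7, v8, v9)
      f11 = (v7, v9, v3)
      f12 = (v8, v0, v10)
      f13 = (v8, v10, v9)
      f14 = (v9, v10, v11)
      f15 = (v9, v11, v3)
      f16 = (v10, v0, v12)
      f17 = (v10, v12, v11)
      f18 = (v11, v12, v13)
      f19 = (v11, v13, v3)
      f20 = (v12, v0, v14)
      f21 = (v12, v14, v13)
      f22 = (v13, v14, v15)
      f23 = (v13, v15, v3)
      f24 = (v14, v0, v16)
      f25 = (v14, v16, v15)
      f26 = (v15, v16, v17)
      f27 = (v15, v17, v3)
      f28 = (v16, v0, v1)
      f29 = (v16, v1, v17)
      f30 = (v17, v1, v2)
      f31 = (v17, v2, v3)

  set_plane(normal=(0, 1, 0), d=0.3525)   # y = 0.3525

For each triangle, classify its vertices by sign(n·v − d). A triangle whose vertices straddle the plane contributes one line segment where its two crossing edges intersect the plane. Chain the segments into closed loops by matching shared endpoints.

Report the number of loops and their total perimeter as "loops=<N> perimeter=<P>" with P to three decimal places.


loops=1 perimeter=8.687

Straddling triangles (12 of 32):
  (v1,v0,v4) [--+] → (0.3525, 0.3525, -1.30219)–(1.231, 0.3525, -0.795)  len=1.0144
  (v1,v4,v2) [-+-] → (1.231, 0.3525, -0.795)–(1.231, 0.3525, 0.219386)  len=1.0144
  (v2,v4,v5) [-++] → (1.231, 0.3525, 0.219386)–(1.231, 0.3525, 0.795)  len=0.5756
  (v2,v5,v3) [-+-] → (1.231, 0.3525, 0.795)–(0.3525, 0.3525, 1.30219)  len=1.0144
  (v4,v0,v6) [+-+] → (0.3525, 0.3525, -1.30219)–(0, 0.3525, -1.38649)  len=0.3624
  (v5,v7,v3) [++-] → (0, 0.3525, 1.38649)–(0.3525, 0.3525, 1.30219)  len=0.3624
  (v6,v0,v8) [+-+] → (0, 0.3525, -1.38649)–(-0.3525, 0.3525, -1.30219)  len=0.3624
  (v7,v9,v3) [++-] → (-0.3525, 0.3525, 1.30219)–(0, 0.3525, 1.38649)  len=0.3624
  (v8,v0,v10) [+--] → (-0.3525, 0.3525, -1.30219)–(-1.231, 0.3525, -0.795)  len=1.0144
  (v8,v10,v9) [+-+] → (-1.231, 0.3525, -0.795)–(-1.231, 0.3525, -0.219386)  len=0.5756
  (v9,v10,v11) [+--] → (-1.231, 0.3525, -0.219386)–(-1.231, 0.3525, 0.795)  len=1.0144
  (v9,v11,v3) [+--] → (-1.231, 0.3525, 0.795)–(-0.3525, 0.3525, 1.30219)  len=1.0144

Chained into 1 loop(s):
  loop 1: 12 segments, perimeter = 8.6873
Total perimeter = 8.687


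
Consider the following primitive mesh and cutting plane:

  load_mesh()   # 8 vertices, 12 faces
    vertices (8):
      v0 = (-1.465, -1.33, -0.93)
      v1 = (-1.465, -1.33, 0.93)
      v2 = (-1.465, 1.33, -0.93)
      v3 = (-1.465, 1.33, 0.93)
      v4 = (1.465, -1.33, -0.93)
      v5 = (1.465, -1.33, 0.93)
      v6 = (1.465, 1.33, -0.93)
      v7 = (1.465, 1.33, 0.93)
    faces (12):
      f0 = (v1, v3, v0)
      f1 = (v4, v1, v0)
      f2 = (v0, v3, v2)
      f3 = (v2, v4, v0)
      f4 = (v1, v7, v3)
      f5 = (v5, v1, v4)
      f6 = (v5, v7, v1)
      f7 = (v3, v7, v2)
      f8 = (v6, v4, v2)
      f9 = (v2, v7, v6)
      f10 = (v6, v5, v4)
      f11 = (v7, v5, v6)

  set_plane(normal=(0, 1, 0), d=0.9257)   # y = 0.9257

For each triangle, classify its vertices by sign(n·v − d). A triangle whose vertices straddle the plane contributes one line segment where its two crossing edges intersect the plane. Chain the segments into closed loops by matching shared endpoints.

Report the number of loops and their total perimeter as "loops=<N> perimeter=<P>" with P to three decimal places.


loops=1 perimeter=9.580

Straddling triangles (8 of 12):
  (v1,v3,v0) [-+-] → (-1.465, 0.9257, 0.93)–(-1.465, 0.9257, 0.647294)  len=0.2827
  (v0,v3,v2) [-++] → (-1.465, 0.9257, 0.647294)–(-1.465, 0.9257, -0.93)  len=1.5773
  (v2,v4,v0) [+--] → (-1.01966, 0.9257, -0.93)–(-1.465, 0.9257, -0.93)  len=0.4453
  (v1,v7,v3) [-++] → (1.01966, 0.9257, 0.93)–(-1.465, 0.9257, 0.93)  len=2.4847
  (v5,v7,v1) [-+-] → (1.465, 0.9257, 0.93)–(1.01966, 0.9257, 0.93)  len=0.4453
  (v6,v4,v2) [+-+] → (1.465, 0.9257, -0.93)–(-1.01966, 0.9257, -0.93)  len=2.4847
  (v6,v5,v4) [+--] → (1.465, 0.9257, -0.647294)–(1.465, 0.9257, -0.93)  len=0.2827
  (v7,v5,v6) [+-+] → (1.465, 0.9257, 0.93)–(1.465, 0.9257, -0.647294)  len=1.5773

Chained into 1 loop(s):
  loop 1: 8 segments, perimeter = 9.5800
Total perimeter = 9.580


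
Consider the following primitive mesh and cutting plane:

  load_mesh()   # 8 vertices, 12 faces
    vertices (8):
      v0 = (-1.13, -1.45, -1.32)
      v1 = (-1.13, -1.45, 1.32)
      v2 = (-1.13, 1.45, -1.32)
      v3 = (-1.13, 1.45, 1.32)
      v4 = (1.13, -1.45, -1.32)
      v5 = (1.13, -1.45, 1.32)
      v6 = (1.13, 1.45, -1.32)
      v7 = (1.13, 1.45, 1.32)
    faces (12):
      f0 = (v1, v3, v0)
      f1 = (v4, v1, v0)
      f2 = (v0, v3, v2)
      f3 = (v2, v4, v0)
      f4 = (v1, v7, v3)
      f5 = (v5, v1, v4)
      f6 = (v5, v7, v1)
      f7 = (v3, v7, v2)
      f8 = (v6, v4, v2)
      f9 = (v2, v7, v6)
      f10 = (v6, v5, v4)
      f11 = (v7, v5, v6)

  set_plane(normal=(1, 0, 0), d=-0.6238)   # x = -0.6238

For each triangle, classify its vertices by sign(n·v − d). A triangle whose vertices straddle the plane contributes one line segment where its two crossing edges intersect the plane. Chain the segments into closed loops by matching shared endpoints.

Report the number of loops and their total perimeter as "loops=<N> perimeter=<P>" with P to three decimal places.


Straddling triangles (8 of 12):
  (v4,v1,v0) [+--] → (-0.6238, -1.45, 0.728687)–(-0.6238, -1.45, -1.32)  len=2.0487
  (v2,v4,v0) [-+-] → (-0.6238, 0.800451, -1.32)–(-0.6238, -1.45, -1.32)  len=2.2505
  (v1,v7,v3) [-+-] → (-0.6238, -0.800451, 1.32)–(-0.6238, 1.45, 1.32)  len=2.2505
  (v5,v1,v4) [+-+] → (-0.6238, -1.45, 1.32)–(-0.6238, -1.45, 0.728687)  len=0.5913
  (v5,v7,v1) [++-] → (-0.6238, -0.800451, 1.32)–(-0.6238, -1.45, 1.32)  len=0.6495
  (v3,v7,v2) [-+-] → (-0.6238, 1.45, 1.32)–(-0.6238, 1.45, -0.728687)  len=2.0487
  (v6,v4,v2) [++-] → (-0.6238, 0.800451, -1.32)–(-0.6238, 1.45, -1.32)  len=0.6495
  (v2,v7,v6) [-++] → (-0.6238, 1.45, -0.728687)–(-0.6238, 1.45, -1.32)  len=0.5913

Chained into 1 loop(s):
  loop 1: 8 segments, perimeter = 11.0800
Total perimeter = 11.080

loops=1 perimeter=11.080


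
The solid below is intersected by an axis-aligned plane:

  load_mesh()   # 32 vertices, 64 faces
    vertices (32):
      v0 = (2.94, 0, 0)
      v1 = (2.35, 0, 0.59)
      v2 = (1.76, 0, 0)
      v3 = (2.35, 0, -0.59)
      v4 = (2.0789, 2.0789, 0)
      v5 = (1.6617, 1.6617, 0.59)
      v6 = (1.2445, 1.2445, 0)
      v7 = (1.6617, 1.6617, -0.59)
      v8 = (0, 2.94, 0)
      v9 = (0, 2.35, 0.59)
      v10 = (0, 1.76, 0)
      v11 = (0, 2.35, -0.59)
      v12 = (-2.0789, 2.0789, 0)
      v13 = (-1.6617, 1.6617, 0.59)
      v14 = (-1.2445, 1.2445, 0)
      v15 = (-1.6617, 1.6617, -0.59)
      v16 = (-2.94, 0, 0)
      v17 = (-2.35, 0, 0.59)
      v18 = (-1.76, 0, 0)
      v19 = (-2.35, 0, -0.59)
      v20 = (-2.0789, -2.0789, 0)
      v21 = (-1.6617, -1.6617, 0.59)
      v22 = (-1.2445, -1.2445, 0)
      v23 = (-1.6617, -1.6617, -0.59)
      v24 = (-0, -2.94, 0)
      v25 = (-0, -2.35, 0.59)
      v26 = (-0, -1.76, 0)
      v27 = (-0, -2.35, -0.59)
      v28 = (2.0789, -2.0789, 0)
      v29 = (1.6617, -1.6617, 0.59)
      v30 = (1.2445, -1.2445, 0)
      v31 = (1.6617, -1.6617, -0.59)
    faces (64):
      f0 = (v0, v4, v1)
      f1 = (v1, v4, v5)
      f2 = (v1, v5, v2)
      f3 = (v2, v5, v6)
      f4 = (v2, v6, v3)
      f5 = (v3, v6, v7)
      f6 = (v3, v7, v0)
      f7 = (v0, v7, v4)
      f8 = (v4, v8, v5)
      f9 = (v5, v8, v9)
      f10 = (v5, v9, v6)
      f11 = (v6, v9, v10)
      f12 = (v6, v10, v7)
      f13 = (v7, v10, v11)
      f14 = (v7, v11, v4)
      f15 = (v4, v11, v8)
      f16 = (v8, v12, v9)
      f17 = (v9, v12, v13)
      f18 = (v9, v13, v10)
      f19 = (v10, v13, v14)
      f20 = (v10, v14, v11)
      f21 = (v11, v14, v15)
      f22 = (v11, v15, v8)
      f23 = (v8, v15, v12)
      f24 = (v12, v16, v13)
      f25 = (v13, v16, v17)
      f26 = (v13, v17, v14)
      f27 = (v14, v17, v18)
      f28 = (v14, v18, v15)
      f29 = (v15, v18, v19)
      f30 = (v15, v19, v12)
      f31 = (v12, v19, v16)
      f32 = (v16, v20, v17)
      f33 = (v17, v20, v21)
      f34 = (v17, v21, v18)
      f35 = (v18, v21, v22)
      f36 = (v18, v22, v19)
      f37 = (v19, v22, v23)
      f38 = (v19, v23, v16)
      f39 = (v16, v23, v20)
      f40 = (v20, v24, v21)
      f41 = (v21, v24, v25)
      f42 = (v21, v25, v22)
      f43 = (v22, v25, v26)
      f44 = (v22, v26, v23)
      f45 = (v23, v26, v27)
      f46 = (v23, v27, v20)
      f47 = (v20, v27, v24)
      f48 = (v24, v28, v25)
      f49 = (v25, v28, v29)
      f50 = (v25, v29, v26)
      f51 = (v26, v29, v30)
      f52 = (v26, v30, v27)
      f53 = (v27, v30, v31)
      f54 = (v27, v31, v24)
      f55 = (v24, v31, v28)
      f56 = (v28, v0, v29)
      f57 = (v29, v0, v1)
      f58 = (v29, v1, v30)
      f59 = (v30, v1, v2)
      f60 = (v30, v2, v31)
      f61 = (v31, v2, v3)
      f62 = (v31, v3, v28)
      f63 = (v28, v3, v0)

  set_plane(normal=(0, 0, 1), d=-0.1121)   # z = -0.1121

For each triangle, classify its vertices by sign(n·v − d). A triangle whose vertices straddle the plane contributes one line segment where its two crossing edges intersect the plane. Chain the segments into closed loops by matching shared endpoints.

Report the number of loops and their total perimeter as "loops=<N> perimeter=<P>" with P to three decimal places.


Straddling triangles (32 of 64):
  (v2,v6,v3) [++-] → (1.45454, 1.00804, -0.1121)–(1.8721, 0, -0.1121)  len=1.0911
  (v3,v6,v7) [-+-] → (1.45454, 1.00805, -0.1121)–(1.32377, 1.32377, -0.1121)  len=0.3417
  (v3,v7,v0) [--+] → (2.69712, 0.315723, -0.1121)–(2.8279, 0, -0.1121)  len=0.3417
  (v0,v7,v4) [+-+] → (2.69712, 0.315723, -0.1121)–(1.99963, 1.99963, -0.1121)  len=1.8226
  (v6,v10,v7) [++-] → (0.315723, 1.74132, -0.1121)–(1.32377, 1.32377, -0.1121)  len=1.0911
  (v7,v10,v11) [-+-] → (0.315723, 1.74132, -0.1121)–(0, 1.8721, -0.1121)  len=0.3417
  (v7,v11,v4) [--+] → (1.68391, 2.13041, -0.1121)–(1.99963, 1.99963, -0.1121)  len=0.3417
  (v4,v11,v8) [+-+] → (1.68391, 2.13041, -0.1121)–(0, 2.8279, -0.1121)  len=1.8226
  (v10,v14,v11) [++-] → (-1.00804, 1.45454, -0.1121)–(0, 1.8721, -0.1121)  len=1.0911
  (v11,v14,v15) [-+-] → (-1.00805, 1.45454, -0.1121)–(-1.32377, 1.32377, -0.1121)  len=0.3417
  (v11,v15,v8) [--+] → (-0.315723, 2.69712, -0.1121)–(0, 2.8279, -0.1121)  len=0.3417
  (v8,v15,v12) [+-+] → (-0.315723, 2.69712, -0.1121)–(-1.99963, 1.99963, -0.1121)  len=1.8226
  (v14,v18,v15) [++-] → (-1.74132, 0.315723, -0.1121)–(-1.32377, 1.32377, -0.1121)  len=1.0911
  (v15,v18,v19) [-+-] → (-1.74132, 0.315723, -0.1121)–(-1.8721, 0, -0.1121)  len=0.3417
  (v15,v19,v12) [--+] → (-2.13041, 1.68391, -0.1121)–(-1.99963, 1.99963, -0.1121)  len=0.3417
  (v12,v19,v16) [+-+] → (-2.13041, 1.68391, -0.1121)–(-2.8279, 0, -0.1121)  len=1.8226
  (v18,v22,v19) [++-] → (-1.45454, -1.00804, -0.1121)–(-1.8721, 0, -0.1121)  len=1.0911
  (v19,v22,v23) [-+-] → (-1.45454, -1.00805, -0.1121)–(-1.32377, -1.32377, -0.1121)  len=0.3417
  (v19,v23,v16) [--+] → (-2.69712, -0.315723, -0.1121)–(-2.8279, 0, -0.1121)  len=0.3417
  (v16,v23,v20) [+-+] → (-2.69712, -0.315723, -0.1121)–(-1.99963, -1.99963, -0.1121)  len=1.8226
  (v22,v26,v23) [++-] → (-0.315723, -1.74132, -0.1121)–(-1.32377, -1.32377, -0.1121)  len=1.0911
  (v23,v26,v27) [-+-] → (-0.315723, -1.74132, -0.1121)–(0, -1.8721, -0.1121)  len=0.3417
  (v23,v27,v20) [--+] → (-1.68391, -2.13041, -0.1121)–(-1.99963, -1.99963, -0.1121)  len=0.3417
  (v20,v27,v24) [+-+] → (-1.68391, -2.13041, -0.1121)–(0, -2.8279, -0.1121)  len=1.8226
  (v26,v30,v27) [++-] → (1.00804, -1.45454, -0.1121)–(0, -1.8721, -0.1121)  len=1.0911
  (v27,v30,v31) [-+-] → (1.00805, -1.45454, -0.1121)–(1.32377, -1.32377, -0.1121)  len=0.3417
  (v27,v31,v24) [--+] → (0.315723, -2.69712, -0.1121)–(0, -2.8279, -0.1121)  len=0.3417
  (v24,v31,v28) [+-+] → (0.315723, -2.69712, -0.1121)–(1.99963, -1.99963, -0.1121)  len=1.8226
  (v30,v2,v31) [++-] → (1.74132, -0.315723, -0.1121)–(1.32377, -1.32377, -0.1121)  len=1.0911
  (v31,v2,v3) [-+-] → (1.74132, -0.315723, -0.1121)–(1.8721, 0, -0.1121)  len=0.3417
  (v31,v3,v28) [--+] → (2.13041, -1.68391, -0.1121)–(1.99963, -1.99963, -0.1121)  len=0.3417
  (v28,v3,v0) [+-+] → (2.13041, -1.68391, -0.1121)–(2.8279, 0, -0.1121)  len=1.8226

Chained into 2 loop(s):
  loop 1: 16 segments, perimeter = 11.4627
  loop 2: 16 segments, perimeter = 17.3151
Total perimeter = 28.778

loops=2 perimeter=28.778


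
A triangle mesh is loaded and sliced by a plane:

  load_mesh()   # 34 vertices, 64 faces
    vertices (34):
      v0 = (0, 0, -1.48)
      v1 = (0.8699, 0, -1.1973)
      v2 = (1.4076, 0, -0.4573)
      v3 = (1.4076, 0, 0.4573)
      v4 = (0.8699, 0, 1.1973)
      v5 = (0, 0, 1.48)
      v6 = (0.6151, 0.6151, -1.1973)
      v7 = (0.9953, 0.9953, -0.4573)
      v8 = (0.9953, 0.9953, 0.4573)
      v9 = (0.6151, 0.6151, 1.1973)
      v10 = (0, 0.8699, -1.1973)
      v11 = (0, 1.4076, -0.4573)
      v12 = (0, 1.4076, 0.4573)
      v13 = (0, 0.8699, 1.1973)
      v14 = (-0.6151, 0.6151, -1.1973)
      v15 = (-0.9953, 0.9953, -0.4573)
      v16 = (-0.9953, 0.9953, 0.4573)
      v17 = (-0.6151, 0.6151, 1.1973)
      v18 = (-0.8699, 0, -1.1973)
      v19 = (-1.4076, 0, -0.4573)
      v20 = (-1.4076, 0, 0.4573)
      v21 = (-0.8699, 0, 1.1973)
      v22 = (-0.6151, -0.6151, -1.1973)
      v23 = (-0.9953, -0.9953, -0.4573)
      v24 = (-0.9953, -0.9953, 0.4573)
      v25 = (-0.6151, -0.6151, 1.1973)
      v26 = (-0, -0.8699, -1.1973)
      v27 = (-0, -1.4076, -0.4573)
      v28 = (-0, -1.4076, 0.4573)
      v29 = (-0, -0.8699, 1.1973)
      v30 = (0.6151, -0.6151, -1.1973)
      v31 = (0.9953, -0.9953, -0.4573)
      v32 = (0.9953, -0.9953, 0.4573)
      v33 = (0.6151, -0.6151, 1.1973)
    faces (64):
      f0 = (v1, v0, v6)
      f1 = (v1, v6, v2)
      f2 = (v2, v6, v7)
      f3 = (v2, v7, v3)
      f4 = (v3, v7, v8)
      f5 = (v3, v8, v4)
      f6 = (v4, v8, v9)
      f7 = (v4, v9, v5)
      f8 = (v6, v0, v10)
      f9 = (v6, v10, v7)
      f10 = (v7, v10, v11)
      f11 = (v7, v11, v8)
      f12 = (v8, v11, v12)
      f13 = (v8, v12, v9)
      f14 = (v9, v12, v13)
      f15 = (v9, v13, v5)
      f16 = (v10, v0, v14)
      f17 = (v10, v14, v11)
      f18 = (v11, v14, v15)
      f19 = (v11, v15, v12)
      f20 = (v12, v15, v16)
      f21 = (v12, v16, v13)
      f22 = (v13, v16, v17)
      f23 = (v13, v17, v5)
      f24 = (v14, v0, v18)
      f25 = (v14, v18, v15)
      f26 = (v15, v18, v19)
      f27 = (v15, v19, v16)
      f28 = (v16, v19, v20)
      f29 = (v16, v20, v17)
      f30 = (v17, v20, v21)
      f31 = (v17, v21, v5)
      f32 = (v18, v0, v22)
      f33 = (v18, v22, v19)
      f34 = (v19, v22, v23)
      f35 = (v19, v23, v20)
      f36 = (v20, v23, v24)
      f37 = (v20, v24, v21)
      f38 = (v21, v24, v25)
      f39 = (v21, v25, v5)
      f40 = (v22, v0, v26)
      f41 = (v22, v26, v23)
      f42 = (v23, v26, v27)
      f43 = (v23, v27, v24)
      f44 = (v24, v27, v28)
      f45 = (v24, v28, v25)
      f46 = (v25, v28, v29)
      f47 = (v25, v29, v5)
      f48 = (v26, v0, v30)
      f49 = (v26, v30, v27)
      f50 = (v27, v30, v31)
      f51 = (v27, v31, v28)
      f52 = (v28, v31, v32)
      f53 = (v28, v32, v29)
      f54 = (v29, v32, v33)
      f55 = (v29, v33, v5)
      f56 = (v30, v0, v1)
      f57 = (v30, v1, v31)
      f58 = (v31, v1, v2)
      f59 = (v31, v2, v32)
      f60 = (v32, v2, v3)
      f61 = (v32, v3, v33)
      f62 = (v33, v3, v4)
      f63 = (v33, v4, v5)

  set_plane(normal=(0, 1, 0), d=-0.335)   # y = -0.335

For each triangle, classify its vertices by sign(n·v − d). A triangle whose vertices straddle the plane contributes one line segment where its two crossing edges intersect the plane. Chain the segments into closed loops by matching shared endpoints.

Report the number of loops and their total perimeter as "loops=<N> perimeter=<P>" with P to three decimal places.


Straddling triangles (20 of 64):
  (v18,v0,v22) [++-] → (-0.335, -0.335, -1.32603)–(-0.731129, -0.335, -1.1973)  len=0.4165
  (v18,v22,v19) [+-+] → (-0.731129, -0.335, -1.1973)–(-0.975983, -0.335, -0.860324)  len=0.4165
  (v19,v22,v23) [+--] → (-0.975983, -0.335, -0.860324)–(-1.26883, -0.335, -0.4573)  len=0.4982
  (v19,v23,v20) [+-+] → (-1.26883, -0.335, -0.4573)–(-1.26883, -0.335, 0.149462)  len=0.6068
  (v20,v23,v24) [+--] → (-1.26883, -0.335, 0.149462)–(-1.26883, -0.335, 0.4573)  len=0.3078
  (v20,v24,v21) [+-+] → (-1.26883, -0.335, 0.4573)–(-0.912107, -0.335, 0.948229)  len=0.6068
  (v21,v24,v25) [+--] → (-0.912107, -0.335, 0.948229)–(-0.731129, -0.335, 1.1973)  len=0.3079
  (v21,v25,v5) [+-+] → (-0.731129, -0.335, 1.1973)–(-0.335, -0.335, 1.32603)  len=0.4165
  (v22,v0,v26) [-+-] → (-0.335, -0.335, -1.32603)–(0, -0.335, -1.37113)  len=0.3380
  (v25,v29,v5) [--+] → (0, -0.335, 1.37113)–(-0.335, -0.335, 1.32603)  len=0.3380
  (v26,v0,v30) [-+-] → (0, -0.335, -1.37113)–(0.335, -0.335, -1.32603)  len=0.3380
  (v29,v33,v5) [--+] → (0.335, -0.335, 1.32603)–(0, -0.335, 1.37113)  len=0.3380
  (v30,v0,v1) [-++] → (0.335, -0.335, -1.32603)–(0.731129, -0.335, -1.1973)  len=0.4165
  (v30,v1,v31) [-+-] → (0.731129, -0.335, -1.1973)–(0.912107, -0.335, -0.948229)  len=0.3079
  (v31,v1,v2) [-++] → (0.912107, -0.335, -0.948229)–(1.26883, -0.335, -0.4573)  len=0.6068
  (v31,v2,v32) [-+-] → (1.26883, -0.335, -0.4573)–(1.26883, -0.335, -0.149462)  len=0.3078
  (v32,v2,v3) [-++] → (1.26883, -0.335, -0.149462)–(1.26883, -0.335, 0.4573)  len=0.6068
  (v32,v3,v33) [-+-] → (1.26883, -0.335, 0.4573)–(0.975983, -0.335, 0.860324)  len=0.4982
  (v33,v3,v4) [-++] → (0.975983, -0.335, 0.860324)–(0.731129, -0.335, 1.1973)  len=0.4165
  (v33,v4,v5) [-++] → (0.731129, -0.335, 1.1973)–(0.335, -0.335, 1.32603)  len=0.4165

Chained into 1 loop(s):
  loop 1: 20 segments, perimeter = 8.5063
Total perimeter = 8.506

loops=1 perimeter=8.506


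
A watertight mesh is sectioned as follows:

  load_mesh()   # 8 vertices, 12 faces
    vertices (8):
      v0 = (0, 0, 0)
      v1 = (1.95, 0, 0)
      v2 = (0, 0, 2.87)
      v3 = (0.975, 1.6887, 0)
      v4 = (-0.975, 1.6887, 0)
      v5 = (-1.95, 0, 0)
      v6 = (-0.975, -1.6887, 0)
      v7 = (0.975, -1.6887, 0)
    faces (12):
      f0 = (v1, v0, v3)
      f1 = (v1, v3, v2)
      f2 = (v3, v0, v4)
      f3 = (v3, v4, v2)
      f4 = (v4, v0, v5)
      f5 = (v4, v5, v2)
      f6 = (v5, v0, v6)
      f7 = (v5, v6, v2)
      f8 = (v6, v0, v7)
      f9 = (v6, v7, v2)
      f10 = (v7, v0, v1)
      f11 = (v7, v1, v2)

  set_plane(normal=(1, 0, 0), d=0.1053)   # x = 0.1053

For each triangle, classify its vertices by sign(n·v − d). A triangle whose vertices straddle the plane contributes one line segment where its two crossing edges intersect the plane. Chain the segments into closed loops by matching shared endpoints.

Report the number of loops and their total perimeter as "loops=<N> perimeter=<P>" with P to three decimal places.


Straddling triangles (8 of 12):
  (v1,v0,v3) [+-+] → (0.1053, 0, 0)–(0.1053, 0.18238, 0)  len=0.1824
  (v1,v3,v2) [++-] → (0.1053, 0.18238, 2.56004)–(0.1053, 0, 2.71502)  len=0.2393
  (v3,v0,v4) [+--] → (0.1053, 0.18238, 0)–(0.1053, 1.6887, 0)  len=1.5063
  (v3,v4,v2) [+--] → (0.1053, 1.6887, 0)–(0.1053, 0.18238, 2.56004)  len=2.9703
  (v6,v0,v7) [--+] → (0.1053, -0.18238, 0)–(0.1053, -1.6887, 0)  len=1.5063
  (v6,v7,v2) [-+-] → (0.1053, -1.6887, 0)–(0.1053, -0.18238, 2.56004)  len=2.9703
  (v7,v0,v1) [+-+] → (0.1053, -0.18238, 0)–(0.1053, 0, 0)  len=0.1824
  (v7,v1,v2) [++-] → (0.1053, 0, 2.71502)–(0.1053, -0.18238, 2.56004)  len=0.2393

Chained into 1 loop(s):
  loop 1: 8 segments, perimeter = 9.7967
Total perimeter = 9.797

loops=1 perimeter=9.797


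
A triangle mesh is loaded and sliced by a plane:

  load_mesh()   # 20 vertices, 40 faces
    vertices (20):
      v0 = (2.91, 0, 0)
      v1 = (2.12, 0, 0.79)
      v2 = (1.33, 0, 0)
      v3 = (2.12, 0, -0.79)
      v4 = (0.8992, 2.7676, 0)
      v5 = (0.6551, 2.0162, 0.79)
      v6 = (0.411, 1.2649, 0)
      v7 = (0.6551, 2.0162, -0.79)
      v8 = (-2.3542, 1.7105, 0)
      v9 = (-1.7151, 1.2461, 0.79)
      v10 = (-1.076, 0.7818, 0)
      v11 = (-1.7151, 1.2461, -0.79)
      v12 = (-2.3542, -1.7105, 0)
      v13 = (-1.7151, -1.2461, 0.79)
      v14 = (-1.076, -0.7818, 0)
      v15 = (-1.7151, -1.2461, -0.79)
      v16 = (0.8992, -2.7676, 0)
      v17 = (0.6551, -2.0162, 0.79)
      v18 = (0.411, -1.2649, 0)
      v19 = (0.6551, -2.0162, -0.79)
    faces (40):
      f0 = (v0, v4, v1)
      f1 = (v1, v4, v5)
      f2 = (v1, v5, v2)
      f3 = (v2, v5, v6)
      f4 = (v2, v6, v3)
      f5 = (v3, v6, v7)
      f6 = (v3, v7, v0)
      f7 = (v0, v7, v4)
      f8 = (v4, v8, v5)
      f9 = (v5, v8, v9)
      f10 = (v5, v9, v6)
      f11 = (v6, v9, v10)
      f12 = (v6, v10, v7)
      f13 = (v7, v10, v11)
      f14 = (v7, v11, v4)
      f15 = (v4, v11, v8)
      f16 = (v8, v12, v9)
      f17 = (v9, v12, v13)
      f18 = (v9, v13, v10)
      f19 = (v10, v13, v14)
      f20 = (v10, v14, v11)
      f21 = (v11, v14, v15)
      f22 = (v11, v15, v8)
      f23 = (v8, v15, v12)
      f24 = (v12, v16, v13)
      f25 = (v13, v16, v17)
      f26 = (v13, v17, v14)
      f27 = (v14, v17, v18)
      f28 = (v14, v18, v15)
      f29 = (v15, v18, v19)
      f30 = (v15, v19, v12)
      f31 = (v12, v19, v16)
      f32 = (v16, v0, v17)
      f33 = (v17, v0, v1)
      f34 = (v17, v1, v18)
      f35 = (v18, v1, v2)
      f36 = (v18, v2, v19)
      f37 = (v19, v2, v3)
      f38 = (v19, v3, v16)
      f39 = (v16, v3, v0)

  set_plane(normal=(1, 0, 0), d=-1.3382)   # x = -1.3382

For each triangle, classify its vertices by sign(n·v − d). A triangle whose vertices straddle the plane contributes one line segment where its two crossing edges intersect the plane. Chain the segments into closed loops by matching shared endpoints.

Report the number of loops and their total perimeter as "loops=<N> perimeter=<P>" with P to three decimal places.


Straddling triangles (18 of 40):
  (v4,v8,v5) [+-+] → (-1.3382, 2.04062, 0)–(-1.3382, 1.81371, 0.26672)  len=0.3502
  (v5,v8,v9) [+--] → (-1.3382, 1.81371, 0.26672)–(-1.3382, 1.36856, 0.79)  len=0.6870
  (v5,v9,v6) [+-+] → (-1.3382, 1.36856, 0.79)–(-1.3382, 1.24943, 0.649954)  len=0.1839
  (v6,v9,v10) [+-+] → (-1.3382, 1.24943, 0.649954)–(-1.3382, 0.972286, 0.324109)  len=0.4278
  (v7,v10,v11) [++-] → (-1.3382, 0.972286, -0.324109)–(-1.3382, 1.36856, -0.79)  len=0.6116
  (v7,v11,v4) [+-+] → (-1.3382, 1.36856, -0.79)–(-1.3382, 1.46545, -0.676107)  len=0.1495
  (v4,v11,v8) [+--] → (-1.3382, 1.46545, -0.676107)–(-1.3382, 2.04062, 0)  len=0.8877
  (v9,v13,v10) [--+] → (-1.3382, -0.0501752, 0.324109)–(-1.3382, 0.972286, 0.324109)  len=1.0225
  (v10,v13,v14) [+-+] → (-1.3382, -0.0501752, 0.324109)–(-1.3382, -0.972286, 0.324109)  len=0.9221
  (v10,v14,v11) [++-] → (-1.3382, 0.0501752, -0.324109)–(-1.3382, 0.972286, -0.324109)  len=0.9221
  (v11,v14,v15) [-+-] → (-1.3382, 0.0501752, -0.324109)–(-1.3382, -0.972286, -0.324109)  len=1.0225
  (v12,v16,v13) [-+-] → (-1.3382, -2.04062, 0)–(-1.3382, -1.46545, 0.676107)  len=0.8877
  (v13,v16,v17) [-++] → (-1.3382, -1.46545, 0.676107)–(-1.3382, -1.36856, 0.79)  len=0.1495
  (v13,v17,v14) [-++] → (-1.3382, -1.36856, 0.79)–(-1.3382, -0.972286, 0.324109)  len=0.6116
  (v14,v18,v15) [++-] → (-1.3382, -1.24943, -0.649954)–(-1.3382, -0.972286, -0.324109)  len=0.4278
  (v15,v18,v19) [-++] → (-1.3382, -1.24943, -0.649954)–(-1.3382, -1.36856, -0.79)  len=0.1839
  (v15,v19,v12) [-+-] → (-1.3382, -1.36856, -0.79)–(-1.3382, -1.81371, -0.26672)  len=0.6870
  (v12,v19,v16) [-++] → (-1.3382, -1.81371, -0.26672)–(-1.3382, -2.04062, 0)  len=0.3502

Chained into 1 loop(s):
  loop 1: 18 segments, perimeter = 10.4844
Total perimeter = 10.484

loops=1 perimeter=10.484


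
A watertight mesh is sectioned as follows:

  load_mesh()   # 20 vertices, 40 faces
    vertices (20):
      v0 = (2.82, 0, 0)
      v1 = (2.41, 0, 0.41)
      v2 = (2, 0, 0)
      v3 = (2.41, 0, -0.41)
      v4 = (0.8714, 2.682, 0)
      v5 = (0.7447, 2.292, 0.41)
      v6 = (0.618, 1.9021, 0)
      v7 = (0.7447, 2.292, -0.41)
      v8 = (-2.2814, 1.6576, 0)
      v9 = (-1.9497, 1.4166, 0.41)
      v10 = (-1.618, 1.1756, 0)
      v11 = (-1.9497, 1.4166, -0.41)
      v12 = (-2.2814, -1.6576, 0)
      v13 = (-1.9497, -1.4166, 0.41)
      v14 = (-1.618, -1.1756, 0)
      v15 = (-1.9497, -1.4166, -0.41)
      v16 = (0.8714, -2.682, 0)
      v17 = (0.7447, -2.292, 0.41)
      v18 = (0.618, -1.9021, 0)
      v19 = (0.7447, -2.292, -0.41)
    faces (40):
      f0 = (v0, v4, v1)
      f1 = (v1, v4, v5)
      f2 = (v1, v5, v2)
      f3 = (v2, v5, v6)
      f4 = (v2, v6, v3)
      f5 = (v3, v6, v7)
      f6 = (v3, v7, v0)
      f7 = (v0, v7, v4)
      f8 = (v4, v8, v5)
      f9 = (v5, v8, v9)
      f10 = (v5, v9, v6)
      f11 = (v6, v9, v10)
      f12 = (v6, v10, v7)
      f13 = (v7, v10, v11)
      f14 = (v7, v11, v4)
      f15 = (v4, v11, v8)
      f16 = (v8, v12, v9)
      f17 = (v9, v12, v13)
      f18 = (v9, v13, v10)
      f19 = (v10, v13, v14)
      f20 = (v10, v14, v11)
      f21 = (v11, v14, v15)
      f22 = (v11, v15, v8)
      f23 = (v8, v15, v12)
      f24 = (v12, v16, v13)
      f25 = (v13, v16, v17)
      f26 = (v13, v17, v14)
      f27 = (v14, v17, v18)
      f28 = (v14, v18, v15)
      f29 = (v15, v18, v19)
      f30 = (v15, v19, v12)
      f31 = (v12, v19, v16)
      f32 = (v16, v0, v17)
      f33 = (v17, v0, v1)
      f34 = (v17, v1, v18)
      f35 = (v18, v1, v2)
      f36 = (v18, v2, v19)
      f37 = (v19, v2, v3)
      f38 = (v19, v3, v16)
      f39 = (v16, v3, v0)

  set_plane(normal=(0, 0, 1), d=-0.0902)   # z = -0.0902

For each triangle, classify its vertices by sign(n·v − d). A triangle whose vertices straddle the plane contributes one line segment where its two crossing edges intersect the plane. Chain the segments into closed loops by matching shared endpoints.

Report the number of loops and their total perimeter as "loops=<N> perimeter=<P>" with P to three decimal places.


loops=2 perimeter=28.331

Straddling triangles (20 of 40):
  (v2,v6,v3) [++-] → (1.01224, 1.48364, -0.0902)–(2.0902, 0, -0.0902)  len=1.8339
  (v3,v6,v7) [-+-] → (1.01224, 1.48364, -0.0902)–(0.645874, 1.98788, -0.0902)  len=0.6233
  (v3,v7,v0) [--+] → (2.36343, 0.50424, -0.0902)–(2.7298, 0, -0.0902)  len=0.6233
  (v0,v7,v4) [+-+] → (2.36343, 0.50424, -0.0902)–(0.843526, 2.5962, -0.0902)  len=2.5858
  (v6,v10,v7) [++-] → (-1.09821, 1.42121, -0.0902)–(0.645874, 1.98788, -0.0902)  len=1.8338
  (v7,v10,v11) [-+-] → (-1.09821, 1.42121, -0.0902)–(-1.69097, 1.22862, -0.0902)  len=0.6233
  (v7,v11,v4) [--+] → (0.250758, 2.40361, -0.0902)–(0.843526, 2.5962, -0.0902)  len=0.6233
  (v4,v11,v8) [+-+] → (0.250758, 2.40361, -0.0902)–(-2.20843, 1.60458, -0.0902)  len=2.5857
  (v10,v14,v11) [++-] → (-1.69097, -0.605316, -0.0902)–(-1.69097, 1.22862, -0.0902)  len=1.8339
  (v11,v14,v15) [-+-] → (-1.69097, -0.605316, -0.0902)–(-1.69097, -1.22862, -0.0902)  len=0.6233
  (v11,v15,v8) [--+] → (-2.20843, 0.981276, -0.0902)–(-2.20843, 1.60458, -0.0902)  len=0.6233
  (v8,v15,v12) [+-+] → (-2.20843, 0.981276, -0.0902)–(-2.20843, -1.60458, -0.0902)  len=2.5859
  (v14,v18,v15) [++-] → (0.053106, -1.79529, -0.0902)–(-1.69097, -1.22862, -0.0902)  len=1.8338
  (v15,v18,v19) [-+-] → (0.053106, -1.79529, -0.0902)–(0.645874, -1.98788, -0.0902)  len=0.6233
  (v15,v19,v12) [--+] → (-1.61566, -1.79717, -0.0902)–(-2.20843, -1.60458, -0.0902)  len=0.6233
  (v12,v19,v16) [+-+] → (-1.61566, -1.79717, -0.0902)–(0.843526, -2.5962, -0.0902)  len=2.5857
  (v18,v2,v19) [++-] → (1.72383, -0.50424, -0.0902)–(0.645874, -1.98788, -0.0902)  len=1.8339
  (v19,v2,v3) [-+-] → (1.72383, -0.50424, -0.0902)–(2.0902, 0, -0.0902)  len=0.6233
  (v19,v3,v16) [--+] → (1.20989, -2.09196, -0.0902)–(0.843526, -2.5962, -0.0902)  len=0.6233
  (v16,v3,v0) [+-+] → (1.20989, -2.09196, -0.0902)–(2.7298, 0, -0.0902)  len=2.5858

Chained into 2 loop(s):
  loop 1: 10 segments, perimeter = 12.2858
  loop 2: 10 segments, perimeter = 16.0454
Total perimeter = 28.331
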